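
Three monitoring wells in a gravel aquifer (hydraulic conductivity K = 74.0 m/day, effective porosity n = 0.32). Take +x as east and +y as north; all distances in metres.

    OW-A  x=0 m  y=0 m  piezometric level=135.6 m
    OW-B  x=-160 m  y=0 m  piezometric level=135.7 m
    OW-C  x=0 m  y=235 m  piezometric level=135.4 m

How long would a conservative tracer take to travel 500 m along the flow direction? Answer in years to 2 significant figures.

∂h/∂x = (135.7 − 135.6) / (-160 − 0) = -0.0006250
∂h/∂y = (135.4 − 135.6) / (235 − 0) = -0.0008511
|∇h| = √(-0.0006250² + -0.0008511²) = 0.001056
Seepage velocity v = K·i/n = 74.0 × 0.001056 / 0.32 = 0.2442 m/day.
t = 500 / 0.2442 = 2048 days = 5.61 years.

5.6 years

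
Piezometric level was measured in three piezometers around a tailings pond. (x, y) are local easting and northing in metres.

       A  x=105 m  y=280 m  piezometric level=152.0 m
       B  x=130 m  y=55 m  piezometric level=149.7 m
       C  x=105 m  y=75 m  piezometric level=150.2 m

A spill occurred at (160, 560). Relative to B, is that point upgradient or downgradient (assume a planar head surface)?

Differences from A: to B (Δx, Δy, Δh) = (25, -225, -2.3); to C = (0, -205, -1.8).
Determinant of the coordinate differences = 25·(-205) − 0·(-225) = -5125.
∂h/∂x = [(-2.3)·(-205) − (-1.8)·(-225)] / -5125 = -0.01298
∂h/∂y = [25·(-1.8) − 0·(-2.3)] / -5125 = +0.008780
Head at (160, 560) = 152.0 + (-0.01298)·(55) + (+0.008780)·(280) = 153.74 m.
That is higher than the 149.7 m at B, so the point is upgradient.

upgradient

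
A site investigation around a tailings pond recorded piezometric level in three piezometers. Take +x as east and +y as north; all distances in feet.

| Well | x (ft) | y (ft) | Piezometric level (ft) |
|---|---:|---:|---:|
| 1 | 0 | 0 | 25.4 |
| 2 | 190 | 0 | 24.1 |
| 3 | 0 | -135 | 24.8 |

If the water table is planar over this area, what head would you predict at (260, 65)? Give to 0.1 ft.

∂h/∂x = (24.1 − 25.4) / (190 − 0) = -0.006842
∂h/∂y = (24.8 − 25.4) / (-135 − 0) = +0.004444
h(260, 65) = 25.4 + (-0.006842)·(260) + (+0.004444)·(65) = 25.4 -1.779 +0.289 = 23.910 ft.

23.9 ft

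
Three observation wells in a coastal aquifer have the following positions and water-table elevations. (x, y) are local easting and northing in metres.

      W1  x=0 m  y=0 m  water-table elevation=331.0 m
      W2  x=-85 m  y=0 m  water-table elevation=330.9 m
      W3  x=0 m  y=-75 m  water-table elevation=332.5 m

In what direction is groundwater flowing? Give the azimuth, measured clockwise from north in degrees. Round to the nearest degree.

∂h/∂x = (330.9 − 331.0) / (-85 − 0) = +0.001176
∂h/∂y = (332.5 − 331.0) / (-75 − 0) = -0.02000
Flow direction (−∇h) has components (-0.001176 E, +0.02000 N).
Azimuth = atan2(E, N) = atan2(-0.001176, +0.02000) = 356.6° ≈ 357°.

357°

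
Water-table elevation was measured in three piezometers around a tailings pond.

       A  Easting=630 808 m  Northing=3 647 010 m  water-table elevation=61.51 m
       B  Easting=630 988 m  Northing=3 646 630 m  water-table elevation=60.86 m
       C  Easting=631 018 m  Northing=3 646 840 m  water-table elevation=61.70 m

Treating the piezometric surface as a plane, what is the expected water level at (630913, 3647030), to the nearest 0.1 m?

62.0 m

Taking A as reference: B−A = (180, -380, -0.65); C−A = (210, -170, +0.19).
Solve a·Δx + b·Δy = Δh: det = 180·(-170) − 210·(-380) = 49200.
∂h/∂x = [(-0.65)·(-170) − (+0.19)·(-380)] / 49200 = +0.003713
∂h/∂y = [180·(+0.19) − 210·(-0.65)] / 49200 = +0.003470
h(630913, 3647030) = 61.51 + (+0.003713)·(105) + (+0.003470)·(20) = 61.51 +0.390 +0.069 = 61.969 m.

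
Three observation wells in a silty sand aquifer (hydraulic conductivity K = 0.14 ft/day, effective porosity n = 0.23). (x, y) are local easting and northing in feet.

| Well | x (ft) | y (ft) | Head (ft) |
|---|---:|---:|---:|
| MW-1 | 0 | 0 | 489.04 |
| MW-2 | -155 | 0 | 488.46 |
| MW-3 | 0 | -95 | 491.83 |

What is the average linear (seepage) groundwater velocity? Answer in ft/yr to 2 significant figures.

∂h/∂x = (488.46 − 489.04) / (-155 − 0) = +0.003742
∂h/∂y = (491.83 − 489.04) / (-95 − 0) = -0.02937
|∇h| = √(0.003742² + -0.02937²) = 0.02961
Seepage velocity v = K·i/n = 0.14 × 0.02961 / 0.23 = 0.01802 ft/day = 6.582 ft/yr.

6.6 ft/yr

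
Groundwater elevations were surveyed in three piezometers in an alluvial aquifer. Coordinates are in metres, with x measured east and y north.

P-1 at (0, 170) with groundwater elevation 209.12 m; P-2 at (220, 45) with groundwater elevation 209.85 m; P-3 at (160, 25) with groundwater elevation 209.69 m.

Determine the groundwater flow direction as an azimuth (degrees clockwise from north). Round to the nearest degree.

With h = a·x + b·y + c and P-1 as origin, the differences give:
  220·a + (-125)·b = +0.73
  160·a + (-145)·b = +0.57
Eliminate b (×(-145) and ×(-125), subtract): -11900·a = -34.600 → a = ∂h/∂x = +0.002908
Back-substitute: b = ∂h/∂y = -0.0007227.
Flow direction (−∇h) has components (-0.002908 E, +0.0007227 N).
Azimuth = atan2(E, N) = atan2(-0.002908, +0.0007227) = 284.0° ≈ 284°.

284°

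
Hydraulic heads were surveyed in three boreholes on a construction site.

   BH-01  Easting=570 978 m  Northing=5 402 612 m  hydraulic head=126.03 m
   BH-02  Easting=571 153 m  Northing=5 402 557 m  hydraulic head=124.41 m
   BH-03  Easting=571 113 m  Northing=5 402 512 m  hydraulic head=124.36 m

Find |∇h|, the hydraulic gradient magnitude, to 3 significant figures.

Taking BH-01 as reference: BH-02−BH-01 = (175, -55, -1.62); BH-03−BH-01 = (135, -100, -1.67).
Determinant of the coordinate differences = 175·(-100) − 135·(-55) = -10075.
∂h/∂x = [(-1.62)·(-100) − (-1.67)·(-55)] / -10075 = -0.006963
∂h/∂y = [175·(-1.67) − 135·(-1.62)] / -10075 = +0.007300
|∇h| = √(-0.006963² + 0.007300²) = 0.01009

0.0101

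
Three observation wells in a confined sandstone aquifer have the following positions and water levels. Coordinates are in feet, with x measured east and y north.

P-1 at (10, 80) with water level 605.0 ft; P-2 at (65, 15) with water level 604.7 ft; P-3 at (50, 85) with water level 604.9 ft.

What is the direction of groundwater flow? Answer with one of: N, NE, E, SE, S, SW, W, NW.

SE

Three-point gradient (reference P-1): Δ to P-2 = (55, -65, -0.3), Δ to P-3 = (40, 5, -0.1).
∂h/∂x = -0.002783, ∂h/∂y = +0.002261 (det = 2875).
Flow = −∇h = (+0.002783 east, -0.002261 north), which points southeast.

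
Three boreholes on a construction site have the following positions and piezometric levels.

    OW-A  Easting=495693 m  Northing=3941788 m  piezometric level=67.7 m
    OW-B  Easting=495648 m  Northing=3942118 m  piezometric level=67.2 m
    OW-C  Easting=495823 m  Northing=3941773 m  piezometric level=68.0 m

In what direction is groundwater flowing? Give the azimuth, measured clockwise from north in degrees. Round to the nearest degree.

299°

Taking OW-A as reference: OW-B−OW-A = (-45, 330, -0.5); OW-C−OW-A = (130, -15, +0.3).
Solve a·Δx + b·Δy = Δh: det = (-45)·(-15) − 130·330 = -42225.
∂h/∂x = [(-0.5)·(-15) − (+0.3)·330] / -42225 = +0.002167
∂h/∂y = [(-45)·(+0.3) − 130·(-0.5)] / -42225 = -0.001220
Flow direction (−∇h) has components (-0.002167 E, +0.001220 N).
Azimuth = atan2(E, N) = atan2(-0.002167, +0.001220) = 299.4° ≈ 299°.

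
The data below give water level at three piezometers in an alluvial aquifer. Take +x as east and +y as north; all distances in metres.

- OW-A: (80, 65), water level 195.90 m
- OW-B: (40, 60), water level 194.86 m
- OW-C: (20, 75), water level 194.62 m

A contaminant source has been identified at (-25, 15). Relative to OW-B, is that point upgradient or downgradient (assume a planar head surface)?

Taking OW-A as reference: OW-B−OW-A = (-40, -5, -1.04); OW-C−OW-A = (-60, 10, -1.28).
Solve a·Δx + b·Δy = Δh: det = (-40)·10 − (-60)·(-5) = -700.
∂h/∂x = [(-1.04)·10 − (-1.28)·(-5)] / -700 = +0.02400
∂h/∂y = [(-40)·(-1.28) − (-60)·(-1.04)] / -700 = +0.01600
Head at (-25, 15) = 195.90 + (+0.02400)·(-105) + (+0.01600)·(-50) = 192.58 m.
That is lower than the 194.86 m at OW-B, so the point is downgradient.

downgradient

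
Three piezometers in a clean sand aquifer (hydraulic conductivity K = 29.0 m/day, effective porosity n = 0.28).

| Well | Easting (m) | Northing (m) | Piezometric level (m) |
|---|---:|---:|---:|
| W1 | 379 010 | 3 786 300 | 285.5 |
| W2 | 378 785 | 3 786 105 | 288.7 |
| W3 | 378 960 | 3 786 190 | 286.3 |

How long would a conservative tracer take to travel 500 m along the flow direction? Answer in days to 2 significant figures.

Differences from W1: to W2 (Δx, Δy, Δh) = (-225, -195, +3.2); to W3 = (-50, -110, +0.8).
Solve a·Δx + b·Δy = Δh: det = (-225)·(-110) − (-50)·(-195) = 15000.
∂h/∂x = [(+3.2)·(-110) − (+0.8)·(-195)] / 15000 = -0.01307
∂h/∂y = [(-225)·(+0.8) − (-50)·(+3.2)] / 15000 = -0.001333
|∇h| = √(-0.01307² + -0.001333²) = 0.01314
Seepage velocity v = K·i/n = 29.0 × 0.01314 / 0.28 = 1.361 m/day.
t = 500 / 1.361 = 367.4 days.

370 days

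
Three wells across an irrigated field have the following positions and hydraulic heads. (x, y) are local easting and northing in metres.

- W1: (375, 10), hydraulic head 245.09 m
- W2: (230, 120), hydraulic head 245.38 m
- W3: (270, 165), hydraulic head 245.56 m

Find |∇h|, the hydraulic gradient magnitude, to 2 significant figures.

0.0035

Differences from W1: to W2 (Δx, Δy, Δh) = (-145, 110, +0.29); to W3 = (-105, 155, +0.47).
Determinant of the coordinate differences = (-145)·155 − (-105)·110 = -10925.
∂h/∂x = [(+0.29)·155 − (+0.47)·110] / -10925 = +0.0006178
∂h/∂y = [(-145)·(+0.47) − (-105)·(+0.29)] / -10925 = +0.003451
|∇h| = √(0.0006178² + 0.003451²) = 0.003506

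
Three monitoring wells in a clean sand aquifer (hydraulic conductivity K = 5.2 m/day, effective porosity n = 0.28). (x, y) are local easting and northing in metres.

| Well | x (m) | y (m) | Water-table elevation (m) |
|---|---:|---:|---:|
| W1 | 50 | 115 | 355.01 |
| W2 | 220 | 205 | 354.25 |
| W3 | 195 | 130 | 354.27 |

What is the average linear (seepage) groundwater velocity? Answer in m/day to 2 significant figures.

0.10 m/day

With h = a·x + b·y + c and W1 as origin, the differences give:
  170·a + 90·b = -0.76
  145·a + 15·b = -0.74
Eliminate b (×15 and ×90, subtract): -10500·a = 55.200 → a = ∂h/∂x = -0.005257
Back-substitute: b = ∂h/∂y = +0.001486.
|∇h| = √(-0.005257² + 0.001486²) = 0.005463
Seepage velocity v = K·i/n = 5.2 × 0.005463 / 0.28 = 0.1015 m/day.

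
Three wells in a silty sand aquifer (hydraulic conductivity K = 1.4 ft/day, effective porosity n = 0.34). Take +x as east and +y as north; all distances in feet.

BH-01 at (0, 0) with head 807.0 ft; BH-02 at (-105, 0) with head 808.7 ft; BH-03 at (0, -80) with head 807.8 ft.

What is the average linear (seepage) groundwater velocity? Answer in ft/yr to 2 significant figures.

29 ft/yr

∂h/∂x = (808.7 − 807.0) / (-105 − 0) = -0.01619
∂h/∂y = (807.8 − 807.0) / (-80 − 0) = -0.010000
|∇h| = √(-0.01619² + -0.010000²) = 0.01903
Seepage velocity v = K·i/n = 1.4 × 0.01903 / 0.34 = 0.07836 ft/day = 28.62 ft/yr.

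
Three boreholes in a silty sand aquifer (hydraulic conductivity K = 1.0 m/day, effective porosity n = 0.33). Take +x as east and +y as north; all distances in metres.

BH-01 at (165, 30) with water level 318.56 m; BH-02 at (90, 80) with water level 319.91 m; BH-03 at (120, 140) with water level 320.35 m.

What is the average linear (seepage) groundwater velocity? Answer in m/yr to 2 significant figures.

Differences from BH-01: to BH-02 (Δx, Δy, Δh) = (-75, 50, +1.35); to BH-03 = (-45, 110, +1.79).
Solve a·Δx + b·Δy = Δh: det = (-75)·110 − (-45)·50 = -6000.
∂h/∂x = [(+1.35)·110 − (+1.79)·50] / -6000 = -0.009833
∂h/∂y = [(-75)·(+1.79) − (-45)·(+1.35)] / -6000 = +0.01225
|∇h| = √(-0.009833² + 0.01225²) = 0.01571
Seepage velocity v = K·i/n = 1.0 × 0.01571 / 0.33 = 0.04761 m/day = 17.39 m/yr.

17 m/yr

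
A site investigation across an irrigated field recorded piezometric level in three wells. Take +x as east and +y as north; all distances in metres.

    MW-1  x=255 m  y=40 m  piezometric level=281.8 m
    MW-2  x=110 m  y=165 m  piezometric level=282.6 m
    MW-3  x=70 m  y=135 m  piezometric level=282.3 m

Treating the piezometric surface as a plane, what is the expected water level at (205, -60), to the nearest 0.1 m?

280.9 m

With h = a·x + b·y + c and MW-1 as origin, the differences give:
  (-145)·a + 125·b = +0.8
  (-185)·a + 95·b = +0.5
Eliminate b (×95 and ×125, subtract): 9350·a = 13.50 → a = ∂h/∂x = +0.001444
Back-substitute: b = ∂h/∂y = +0.008075.
h(205, -60) = 281.8 + (+0.001444)·(-50) + (+0.008075)·(-100) = 281.8 -0.072 -0.807 = 280.920 m.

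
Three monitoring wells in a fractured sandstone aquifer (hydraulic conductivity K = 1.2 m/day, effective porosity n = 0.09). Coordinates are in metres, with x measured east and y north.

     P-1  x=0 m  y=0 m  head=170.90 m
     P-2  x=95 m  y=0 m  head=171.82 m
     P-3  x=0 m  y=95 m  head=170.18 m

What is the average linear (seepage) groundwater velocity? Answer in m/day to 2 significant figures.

∂h/∂x = (171.82 − 170.90) / (95 − 0) = +0.009684
∂h/∂y = (170.18 − 170.90) / (95 − 0) = -0.007579
|∇h| = √(0.009684² + -0.007579²) = 0.0123
Seepage velocity v = K·i/n = 1.2 × 0.0123 / 0.09 = 0.164 m/day.

0.16 m/day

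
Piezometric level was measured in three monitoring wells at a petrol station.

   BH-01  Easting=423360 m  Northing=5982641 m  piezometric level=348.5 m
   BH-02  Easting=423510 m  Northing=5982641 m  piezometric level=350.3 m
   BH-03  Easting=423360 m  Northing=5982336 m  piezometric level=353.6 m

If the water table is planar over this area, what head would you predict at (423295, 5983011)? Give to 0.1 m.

341.5 m

∂h/∂x = (350.3 − 348.5) / (423510 − 423360) = +0.01200
∂h/∂y = (353.6 − 348.5) / (5982336 − 5982641) = -0.01672
h(423295, 5983011) = 348.5 + (+0.01200)·(-65) + (-0.01672)·(370) = 348.5 -0.780 -6.187 = 341.533 m.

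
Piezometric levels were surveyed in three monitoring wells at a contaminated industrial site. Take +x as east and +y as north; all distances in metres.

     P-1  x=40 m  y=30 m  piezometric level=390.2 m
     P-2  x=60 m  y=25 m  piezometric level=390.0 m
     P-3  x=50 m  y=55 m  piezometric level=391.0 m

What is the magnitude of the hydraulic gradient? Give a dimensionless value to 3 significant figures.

With h = a·x + b·y + c and P-1 as origin, the differences give:
  20·a + (-5)·b = -0.2
  10·a + 25·b = +0.8
Eliminate b (×25 and ×(-5), subtract): 550·a = -1.00 → a = ∂h/∂x = -0.001818
Back-substitute: b = ∂h/∂y = +0.03273.
|∇h| = √(-0.001818² + 0.03273²) = 0.03278

0.0328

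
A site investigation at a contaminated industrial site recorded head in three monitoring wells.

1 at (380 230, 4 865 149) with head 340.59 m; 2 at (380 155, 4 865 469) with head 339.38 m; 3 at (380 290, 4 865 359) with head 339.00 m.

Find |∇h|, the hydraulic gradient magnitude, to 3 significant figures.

With h = a·x + b·y + c and 1 as origin, the differences give:
  (-75)·a + 320·b = -1.21
  60·a + 210·b = -1.59
Eliminate b (×210 and ×320, subtract): -34950·a = 254.700 → a = ∂h/∂x = -0.007288
Back-substitute: b = ∂h/∂y = -0.005489.
|∇h| = √(-0.007288² + -0.005489²) = 0.009124

0.00912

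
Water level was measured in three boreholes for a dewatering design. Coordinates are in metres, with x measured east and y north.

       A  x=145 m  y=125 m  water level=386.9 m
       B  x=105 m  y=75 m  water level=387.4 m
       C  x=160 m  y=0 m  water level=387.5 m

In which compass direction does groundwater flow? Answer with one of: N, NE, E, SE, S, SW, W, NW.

Taking A as reference: B−A = (-40, -50, +0.5); C−A = (15, -125, +0.6).
Solve a·Δx + b·Δy = Δh: det = (-40)·(-125) − 15·(-50) = 5750.
∂h/∂x = [(+0.5)·(-125) − (+0.6)·(-50)] / 5750 = -0.005652
∂h/∂y = [(-40)·(+0.6) − 15·(+0.5)] / 5750 = -0.005478
Flow = −∇h = (+0.005652 east, +0.005478 north), which points northeast.

NE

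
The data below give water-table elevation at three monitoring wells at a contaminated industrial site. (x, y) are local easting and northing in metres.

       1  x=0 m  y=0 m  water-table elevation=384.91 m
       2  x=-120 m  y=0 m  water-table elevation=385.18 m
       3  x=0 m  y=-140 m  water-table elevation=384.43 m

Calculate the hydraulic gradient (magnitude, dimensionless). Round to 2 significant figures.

0.0041

∂h/∂x = (385.18 − 384.91) / (-120 − 0) = -0.002250
∂h/∂y = (384.43 − 384.91) / (-140 − 0) = +0.003429
|∇h| = √(-0.002250² + 0.003429²) = 0.004101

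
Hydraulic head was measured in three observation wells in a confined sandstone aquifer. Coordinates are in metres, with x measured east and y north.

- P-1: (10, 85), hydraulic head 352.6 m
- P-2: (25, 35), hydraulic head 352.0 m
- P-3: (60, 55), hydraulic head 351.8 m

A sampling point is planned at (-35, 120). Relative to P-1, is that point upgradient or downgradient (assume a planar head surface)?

upgradient

Differences from P-1: to P-2 (Δx, Δy, Δh) = (15, -50, -0.6); to P-3 = (50, -30, -0.8).
Solve a·Δx + b·Δy = Δh: det = 15·(-30) − 50·(-50) = 2050.
∂h/∂x = [(-0.6)·(-30) − (-0.8)·(-50)] / 2050 = -0.01073
∂h/∂y = [15·(-0.8) − 50·(-0.6)] / 2050 = +0.008780
Head at (-35, 120) = 352.6 + (-0.01073)·(-45) + (+0.008780)·(35) = 353.39 m.
That is higher than the 352.6 m at P-1, so the point is upgradient.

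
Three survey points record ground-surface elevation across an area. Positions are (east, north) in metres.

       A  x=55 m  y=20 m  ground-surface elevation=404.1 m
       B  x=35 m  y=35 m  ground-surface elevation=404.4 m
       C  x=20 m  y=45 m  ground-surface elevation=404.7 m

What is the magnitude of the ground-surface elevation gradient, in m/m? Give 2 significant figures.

0.085 m/m

Taking A as reference: B−A = (-20, 15, +0.3); C−A = (-35, 25, +0.6).
Determinant of the coordinate differences = (-20)·25 − (-35)·15 = 25.
∂z/∂x = [(+0.3)·25 − (+0.6)·15] / 25 = -0.06000
∂z/∂y = [(-20)·(+0.6) − (-35)·(+0.3)] / 25 = -0.06000
|∇f| = √(-0.06000² + -0.06000²) = 0.08485 m/m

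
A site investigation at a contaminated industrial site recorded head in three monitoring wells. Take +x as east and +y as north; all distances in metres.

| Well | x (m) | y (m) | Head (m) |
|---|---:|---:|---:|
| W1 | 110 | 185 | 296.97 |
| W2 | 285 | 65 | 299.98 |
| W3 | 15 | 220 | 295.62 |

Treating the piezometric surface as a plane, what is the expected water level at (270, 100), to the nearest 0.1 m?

With h = a·x + b·y + c and W1 as origin, the differences give:
  175·a + (-120)·b = +3.01
  (-95)·a + 35·b = -1.35
Eliminate b (×35 and ×(-120), subtract): -5275·a = -56.650 → a = ∂h/∂x = +0.01074
Back-substitute: b = ∂h/∂y = -0.009422.
h(270, 100) = 296.97 + (+0.01074)·(160) + (-0.009422)·(-85) = 296.97 +1.718 +0.801 = 299.489 m.

299.5 m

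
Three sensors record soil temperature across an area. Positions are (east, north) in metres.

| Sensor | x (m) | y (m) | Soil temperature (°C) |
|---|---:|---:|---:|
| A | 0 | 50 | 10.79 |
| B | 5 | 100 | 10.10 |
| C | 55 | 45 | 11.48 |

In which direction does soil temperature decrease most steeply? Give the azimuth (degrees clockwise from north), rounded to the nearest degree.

Differences from A: to B (Δx, Δy, Δh) = (5, 50, -0.69); to C = (55, -5, +0.69).
Determinant of the coordinate differences = 5·(-5) − 55·50 = -2775.
∂T/∂x = [(-0.69)·(-5) − (+0.69)·50] / -2775 = +0.01119
∂T/∂y = [5·(+0.69) − 55·(-0.69)] / -2775 = -0.01492
Steepest decrease is along −∇f: components (-0.01119 E, +0.01492 N).
Azimuth = atan2(-0.01119, +0.01492) = 323.1° ≈ 323°.

323°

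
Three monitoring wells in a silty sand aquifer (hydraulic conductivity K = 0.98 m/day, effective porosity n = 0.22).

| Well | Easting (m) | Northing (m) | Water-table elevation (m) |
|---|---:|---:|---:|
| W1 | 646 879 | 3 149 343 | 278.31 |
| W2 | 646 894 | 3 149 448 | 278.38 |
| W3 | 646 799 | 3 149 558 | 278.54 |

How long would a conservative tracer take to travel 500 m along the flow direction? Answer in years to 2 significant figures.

280 years

With h = a·x + b·y + c and W1 as origin, the differences give:
  15·a + 105·b = +0.07
  (-80)·a + 215·b = +0.23
Eliminate b (×215 and ×105, subtract): 11625·a = -9.100 → a = ∂h/∂x = -0.0007828
Back-substitute: b = ∂h/∂y = +0.0007785.
|∇h| = √(-0.0007828² + 0.0007785²) = 0.001104
Seepage velocity v = K·i/n = 0.98 × 0.001104 / 0.22 = 0.004918 m/day.
t = 500 / 0.004918 = 1.017e+05 days = 278 years.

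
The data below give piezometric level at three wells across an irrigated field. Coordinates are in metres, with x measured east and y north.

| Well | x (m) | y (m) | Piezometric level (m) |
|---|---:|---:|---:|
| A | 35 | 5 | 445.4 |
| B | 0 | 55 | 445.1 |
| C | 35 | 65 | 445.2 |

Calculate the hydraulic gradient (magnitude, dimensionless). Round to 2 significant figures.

0.0051

Three-point gradient (reference A): Δ to B = (-35, 50, -0.3), Δ to C = (0, 60, -0.2).
∂h/∂x = +0.003810, ∂h/∂y = -0.003333 (det = -2100).
|∇h| = √(0.003810² + -0.003333²) = 0.005062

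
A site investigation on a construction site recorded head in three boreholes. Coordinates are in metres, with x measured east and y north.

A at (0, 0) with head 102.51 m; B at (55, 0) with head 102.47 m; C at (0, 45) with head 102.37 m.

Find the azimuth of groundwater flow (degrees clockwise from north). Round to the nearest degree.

013°

∂h/∂x = (102.47 − 102.51) / (55 − 0) = -0.0007273
∂h/∂y = (102.37 − 102.51) / (45 − 0) = -0.003111
Flow direction (−∇h) has components (+0.0007273 E, +0.003111 N).
Azimuth = atan2(E, N) = atan2(+0.0007273, +0.003111) = 13.2° ≈ 013°.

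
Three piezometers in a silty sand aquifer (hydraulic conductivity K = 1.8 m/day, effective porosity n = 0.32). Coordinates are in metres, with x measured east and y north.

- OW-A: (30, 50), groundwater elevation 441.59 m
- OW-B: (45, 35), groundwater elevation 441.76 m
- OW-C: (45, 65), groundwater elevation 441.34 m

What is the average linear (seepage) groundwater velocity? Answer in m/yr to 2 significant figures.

29 m/yr

Taking OW-A as reference: OW-B−OW-A = (15, -15, +0.17); OW-C−OW-A = (15, 15, -0.25).
Solve a·Δx + b·Δy = Δh: det = 15·15 − 15·(-15) = 450.
∂h/∂x = [(+0.17)·15 − (-0.25)·(-15)] / 450 = -0.002667
∂h/∂y = [15·(-0.25) − 15·(+0.17)] / 450 = -0.01400
|∇h| = √(-0.002667² + -0.01400²) = 0.01425
Seepage velocity v = K·i/n = 1.8 × 0.01425 / 0.32 = 0.08016 m/day = 29.28 m/yr.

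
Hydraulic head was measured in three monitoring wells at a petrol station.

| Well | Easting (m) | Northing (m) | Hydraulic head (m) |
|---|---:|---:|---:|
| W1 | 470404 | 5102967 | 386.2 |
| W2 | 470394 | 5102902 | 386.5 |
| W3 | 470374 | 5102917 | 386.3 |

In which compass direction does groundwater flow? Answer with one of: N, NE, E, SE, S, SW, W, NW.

With h = a·x + b·y + c and W1 as origin, the differences give:
  (-10)·a + (-65)·b = +0.3
  (-30)·a + (-50)·b = +0.1
Eliminate b (×(-50) and ×(-65), subtract): -1450·a = -8.50 → a = ∂h/∂x = +0.005862
Back-substitute: b = ∂h/∂y = -0.005517.
Flow = −∇h = (-0.005862 east, +0.005517 north), which points northwest.

NW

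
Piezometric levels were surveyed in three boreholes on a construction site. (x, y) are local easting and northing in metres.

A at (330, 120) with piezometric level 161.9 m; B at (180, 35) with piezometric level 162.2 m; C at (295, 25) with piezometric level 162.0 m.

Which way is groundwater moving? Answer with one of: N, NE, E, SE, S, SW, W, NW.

Taking A as reference: B−A = (-150, -85, +0.3); C−A = (-35, -95, +0.1).
Solve a·Δx + b·Δy = Δh: det = (-150)·(-95) − (-35)·(-85) = 11275.
∂h/∂x = [(+0.3)·(-95) − (+0.1)·(-85)] / 11275 = -0.001774
∂h/∂y = [(-150)·(+0.1) − (-35)·(+0.3)] / 11275 = -0.0003991
Flow = −∇h = (+0.001774 east, +0.0003991 north), which points east.

E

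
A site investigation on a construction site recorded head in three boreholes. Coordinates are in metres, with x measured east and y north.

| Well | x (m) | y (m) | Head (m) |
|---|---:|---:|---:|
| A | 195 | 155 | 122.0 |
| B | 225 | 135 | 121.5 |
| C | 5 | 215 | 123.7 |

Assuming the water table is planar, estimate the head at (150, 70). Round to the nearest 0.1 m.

With h = a·x + b·y + c and A as origin, the differences give:
  30·a + (-20)·b = -0.5
  (-190)·a + 60·b = +1.7
Eliminate b (×60 and ×(-20), subtract): -2000·a = 4.00 → a = ∂h/∂x = -0.002000
Back-substitute: b = ∂h/∂y = +0.02200.
h(150, 70) = 122.0 + (-0.002000)·(-45) + (+0.02200)·(-85) = 122.0 +0.090 -1.870 = 120.220 m.

120.2 m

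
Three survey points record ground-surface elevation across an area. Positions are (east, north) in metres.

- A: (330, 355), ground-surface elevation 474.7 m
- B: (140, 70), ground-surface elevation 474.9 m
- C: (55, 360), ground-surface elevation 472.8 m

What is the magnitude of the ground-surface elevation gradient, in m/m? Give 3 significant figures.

Taking A as reference: B−A = (-190, -285, +0.2); C−A = (-275, 5, -1.9).
Determinant of the coordinate differences = (-190)·5 − (-275)·(-285) = -79325.
∂z/∂x = [(+0.2)·5 − (-1.9)·(-285)] / -79325 = +0.006814
∂z/∂y = [(-190)·(-1.9) − (-275)·(+0.2)] / -79325 = -0.005244
|∇f| = √(0.006814² + -0.005244²) = 0.008598 m/m

0.00860 m/m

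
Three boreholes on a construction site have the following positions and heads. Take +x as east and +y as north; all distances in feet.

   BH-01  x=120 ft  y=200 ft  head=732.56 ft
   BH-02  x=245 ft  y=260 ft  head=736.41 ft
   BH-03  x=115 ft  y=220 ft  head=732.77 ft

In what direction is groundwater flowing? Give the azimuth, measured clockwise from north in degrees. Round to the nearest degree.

235°

Taking BH-01 as reference: BH-02−BH-01 = (125, 60, +3.85); BH-03−BH-01 = (-5, 20, +0.21).
Solve a·Δx + b·Δy = Δh: det = 125·20 − (-5)·60 = 2800.
∂h/∂x = [(+3.85)·20 − (+0.21)·60] / 2800 = +0.02300
∂h/∂y = [125·(+0.21) − (-5)·(+3.85)] / 2800 = +0.01625
Flow direction (−∇h) has components (-0.02300 E, -0.01625 N).
Azimuth = atan2(E, N) = atan2(-0.02300, -0.01625) = 234.8° ≈ 235°.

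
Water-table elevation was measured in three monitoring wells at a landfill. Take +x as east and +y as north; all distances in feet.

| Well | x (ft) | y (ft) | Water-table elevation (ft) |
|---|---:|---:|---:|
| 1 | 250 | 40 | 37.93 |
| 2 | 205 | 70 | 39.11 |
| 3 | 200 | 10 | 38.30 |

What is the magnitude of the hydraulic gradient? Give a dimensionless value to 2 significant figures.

0.022

Taking 1 as reference: 2−1 = (-45, 30, +1.18); 3−1 = (-50, -30, +0.37).
Determinant of the coordinate differences = (-45)·(-30) − (-50)·30 = 2850.
∂h/∂x = [(+1.18)·(-30) − (+0.37)·30] / 2850 = -0.01632
∂h/∂y = [(-45)·(+0.37) − (-50)·(+1.18)] / 2850 = +0.01486
|∇h| = √(-0.01632² + 0.01486²) = 0.02207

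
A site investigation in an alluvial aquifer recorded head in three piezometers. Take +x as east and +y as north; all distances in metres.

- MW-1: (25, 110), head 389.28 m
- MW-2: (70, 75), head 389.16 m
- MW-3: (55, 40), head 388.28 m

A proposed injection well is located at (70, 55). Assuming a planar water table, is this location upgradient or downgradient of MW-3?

upgradient

Differences from MW-1: to MW-2 (Δx, Δy, Δh) = (45, -35, -0.12); to MW-3 = (30, -70, -1.00).
Solve a·Δx + b·Δy = Δh: det = 45·(-70) − 30·(-35) = -2100.
∂h/∂x = [(-0.12)·(-70) − (-1.00)·(-35)] / -2100 = +0.01267
∂h/∂y = [45·(-1.00) − 30·(-0.12)] / -2100 = +0.01971
Head at (70, 55) = 389.28 + (+0.01267)·(45) + (+0.01971)·(-55) = 388.77 m.
That is higher than the 388.28 m at MW-3, so the point is upgradient.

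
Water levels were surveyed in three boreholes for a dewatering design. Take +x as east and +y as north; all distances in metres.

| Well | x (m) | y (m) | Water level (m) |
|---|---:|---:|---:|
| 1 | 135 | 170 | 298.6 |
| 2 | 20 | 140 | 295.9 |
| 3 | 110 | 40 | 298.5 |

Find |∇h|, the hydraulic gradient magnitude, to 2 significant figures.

With h = a·x + b·y + c and 1 as origin, the differences give:
  (-115)·a + (-30)·b = -2.7
  (-25)·a + (-130)·b = -0.1
Eliminate b (×(-130) and ×(-30), subtract): 14200·a = 348.00 → a = ∂h/∂x = +0.02451
Back-substitute: b = ∂h/∂y = -0.003944.
|∇h| = √(0.02451² + -0.003944²) = 0.02483

0.025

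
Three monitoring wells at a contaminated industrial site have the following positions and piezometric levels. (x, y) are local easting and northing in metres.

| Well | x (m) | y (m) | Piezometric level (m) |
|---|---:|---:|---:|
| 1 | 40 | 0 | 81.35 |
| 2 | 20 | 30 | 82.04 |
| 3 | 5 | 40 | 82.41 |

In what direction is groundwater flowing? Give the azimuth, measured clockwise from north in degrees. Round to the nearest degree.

125°

With h = a·x + b·y + c and 1 as origin, the differences give:
  (-20)·a + 30·b = +0.69
  (-35)·a + 40·b = +1.06
Eliminate b (×40 and ×30, subtract): 250·a = -4.200 → a = ∂h/∂x = -0.01680
Back-substitute: b = ∂h/∂y = +0.01180.
Flow direction (−∇h) has components (+0.01680 E, -0.01180 N).
Azimuth = atan2(E, N) = atan2(+0.01680, -0.01180) = 125.1° ≈ 125°.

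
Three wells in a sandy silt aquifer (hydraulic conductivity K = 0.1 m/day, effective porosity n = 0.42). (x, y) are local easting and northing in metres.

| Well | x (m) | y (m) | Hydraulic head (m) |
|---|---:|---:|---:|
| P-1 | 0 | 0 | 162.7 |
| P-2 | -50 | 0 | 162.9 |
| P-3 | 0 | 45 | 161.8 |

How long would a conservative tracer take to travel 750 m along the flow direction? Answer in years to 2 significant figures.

420 years

∂h/∂x = (162.9 − 162.7) / (-50 − 0) = -0.004000
∂h/∂y = (161.8 − 162.7) / (45 − 0) = -0.02000
|∇h| = √(-0.004000² + -0.02000²) = 0.0204
Seepage velocity v = K·i/n = 0.1 × 0.0204 / 0.42 = 0.004857 m/day.
t = 750 / 0.004857 = 1.544e+05 days = 423 years.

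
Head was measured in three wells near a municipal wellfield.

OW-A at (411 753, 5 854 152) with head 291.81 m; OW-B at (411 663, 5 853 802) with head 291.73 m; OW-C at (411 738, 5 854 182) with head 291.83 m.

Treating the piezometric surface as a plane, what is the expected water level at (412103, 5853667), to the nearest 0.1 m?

291.4 m

Differences from OW-A: to OW-B (Δx, Δy, Δh) = (-90, -350, -0.08); to OW-C = (-15, 30, +0.02).
Solve a·Δx + b·Δy = Δh: det = (-90)·30 − (-15)·(-350) = -7950.
∂h/∂x = [(-0.08)·30 − (+0.02)·(-350)] / -7950 = -0.0005786
∂h/∂y = [(-90)·(+0.02) − (-15)·(-0.08)] / -7950 = +0.0003774
h(412103, 5853667) = 291.81 + (-0.0005786)·(350) + (+0.0003774)·(-485) = 291.81 -0.203 -0.183 = 291.424 m.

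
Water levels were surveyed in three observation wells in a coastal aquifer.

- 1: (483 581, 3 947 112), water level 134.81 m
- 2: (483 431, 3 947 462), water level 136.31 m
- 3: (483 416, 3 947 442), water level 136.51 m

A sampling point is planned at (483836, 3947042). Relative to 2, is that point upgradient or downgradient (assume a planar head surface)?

downgradient

Differences from 1: to 2 (Δx, Δy, Δh) = (-150, 350, +1.50); to 3 = (-165, 330, +1.70).
Determinant of the coordinate differences = (-150)·330 − (-165)·350 = 8250.
∂h/∂x = [(+1.50)·330 − (+1.70)·350] / 8250 = -0.01212
∂h/∂y = [(-150)·(+1.70) − (-165)·(+1.50)] / 8250 = -0.0009091
Head at (483836, 3947042) = 134.81 + (-0.01212)·(255) + (-0.0009091)·(-70) = 131.78 m.
That is lower than the 136.31 m at 2, so the point is downgradient.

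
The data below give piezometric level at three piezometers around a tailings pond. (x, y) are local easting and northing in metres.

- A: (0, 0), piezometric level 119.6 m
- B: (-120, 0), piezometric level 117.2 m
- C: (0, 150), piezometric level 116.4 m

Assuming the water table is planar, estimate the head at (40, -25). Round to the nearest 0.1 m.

120.9 m

∂h/∂x = (117.2 − 119.6) / (-120 − 0) = +0.02000
∂h/∂y = (116.4 − 119.6) / (150 − 0) = -0.02133
h(40, -25) = 119.6 + (+0.02000)·(40) + (-0.02133)·(-25) = 119.6 +0.800 +0.533 = 120.933 m.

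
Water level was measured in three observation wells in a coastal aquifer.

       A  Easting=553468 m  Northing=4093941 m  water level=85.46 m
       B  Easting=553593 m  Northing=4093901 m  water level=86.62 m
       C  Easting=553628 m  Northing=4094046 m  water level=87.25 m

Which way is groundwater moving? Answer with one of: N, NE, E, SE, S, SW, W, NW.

W

Differences from A: to B (Δx, Δy, Δh) = (125, -40, +1.16); to C = (160, 105, +1.79).
Solve a·Δx + b·Δy = Δh: det = 125·105 − 160·(-40) = 19525.
∂h/∂x = [(+1.16)·105 − (+1.79)·(-40)] / 19525 = +0.009905
∂h/∂y = [125·(+1.79) − 160·(+1.16)] / 19525 = +0.001954
Flow = −∇h = (-0.009905 east, -0.001954 north), which points west.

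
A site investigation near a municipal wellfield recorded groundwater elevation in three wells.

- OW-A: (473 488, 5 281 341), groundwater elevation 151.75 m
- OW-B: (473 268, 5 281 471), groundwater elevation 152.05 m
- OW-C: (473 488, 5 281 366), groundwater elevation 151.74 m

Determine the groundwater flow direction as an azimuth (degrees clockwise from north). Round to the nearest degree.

Differences from OW-A: to OW-B (Δx, Δy, Δh) = (-220, 130, +0.30); to OW-C = (0, 25, -0.01).
Solve a·Δx + b·Δy = Δh: det = (-220)·25 − 0·130 = -5500.
∂h/∂x = [(+0.30)·25 − (-0.01)·130] / -5500 = -0.001600
∂h/∂y = [(-220)·(-0.01) − 0·(+0.30)] / -5500 = -0.0004000
Flow direction (−∇h) has components (+0.001600 E, +0.0004000 N).
Azimuth = atan2(E, N) = atan2(+0.001600, +0.0004000) = 76.0° ≈ 076°.

076°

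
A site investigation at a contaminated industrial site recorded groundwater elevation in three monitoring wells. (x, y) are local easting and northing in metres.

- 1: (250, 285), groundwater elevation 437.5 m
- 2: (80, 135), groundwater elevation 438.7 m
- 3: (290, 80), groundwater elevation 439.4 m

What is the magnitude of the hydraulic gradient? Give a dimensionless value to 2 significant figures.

Three-point gradient (reference 1): Δ to 2 = (-170, -150, +1.2), Δ to 3 = (40, -205, +1.9).
∂h/∂x = +0.0009547, ∂h/∂y = -0.009082 (det = 40850).
|∇h| = √(0.0009547² + -0.009082²) = 0.009132

0.0091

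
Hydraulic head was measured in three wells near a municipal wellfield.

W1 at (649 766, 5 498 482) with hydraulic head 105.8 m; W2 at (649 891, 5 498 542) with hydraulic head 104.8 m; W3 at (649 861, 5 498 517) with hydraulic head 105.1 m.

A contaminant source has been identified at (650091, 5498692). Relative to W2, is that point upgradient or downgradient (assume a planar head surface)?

With h = a·x + b·y + c and W1 as origin, the differences give:
  125·a + 60·b = -1.0
  95·a + 35·b = -0.7
Eliminate b (×35 and ×60, subtract): -1325·a = 7.00 → a = ∂h/∂x = -0.005283
Back-substitute: b = ∂h/∂y = -0.005660.
Head at (650091, 5498692) = 105.8 + (-0.005283)·(325) + (-0.005660)·(210) = 102.89 m.
That is lower than the 104.8 m at W2, so the point is downgradient.

downgradient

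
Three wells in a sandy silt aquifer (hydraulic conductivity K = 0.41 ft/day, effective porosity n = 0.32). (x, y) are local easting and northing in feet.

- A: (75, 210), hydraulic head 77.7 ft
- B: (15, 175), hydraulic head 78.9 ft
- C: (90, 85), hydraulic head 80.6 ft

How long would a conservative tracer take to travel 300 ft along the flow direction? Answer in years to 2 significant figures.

With h = a·x + b·y + c and A as origin, the differences give:
  (-60)·a + (-35)·b = +1.2
  15·a + (-125)·b = +2.9
Eliminate b (×(-125) and ×(-35), subtract): 8025·a = -48.50 → a = ∂h/∂x = -0.006044
Back-substitute: b = ∂h/∂y = -0.02393.
|∇h| = √(-0.006044² + -0.02393²) = 0.02468
Seepage velocity v = K·i/n = 0.41 × 0.02468 / 0.32 = 0.03162 ft/day.
t = 300 / 0.03162 = 9488 days = 26 years.

26 years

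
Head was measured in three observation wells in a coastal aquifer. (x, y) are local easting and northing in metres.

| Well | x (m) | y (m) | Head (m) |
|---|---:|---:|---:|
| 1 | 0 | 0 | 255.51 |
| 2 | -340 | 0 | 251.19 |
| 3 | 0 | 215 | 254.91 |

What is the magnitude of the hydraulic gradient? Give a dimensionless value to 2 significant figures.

∂h/∂x = (251.19 − 255.51) / (-340 − 0) = +0.01271
∂h/∂y = (254.91 − 255.51) / (215 − 0) = -0.002791
|∇h| = √(0.01271² + -0.002791²) = 0.01301

0.013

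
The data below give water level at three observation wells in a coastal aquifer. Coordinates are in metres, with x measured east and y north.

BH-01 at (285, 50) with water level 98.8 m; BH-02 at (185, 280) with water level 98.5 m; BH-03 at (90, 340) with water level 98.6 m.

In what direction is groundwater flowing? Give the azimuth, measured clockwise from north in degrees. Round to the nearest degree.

Differences from BH-01: to BH-02 (Δx, Δy, Δh) = (-100, 230, -0.3); to BH-03 = (-195, 290, -0.2).
Solve a·Δx + b·Δy = Δh: det = (-100)·290 − (-195)·230 = 15850.
∂h/∂x = [(-0.3)·290 − (-0.2)·230] / 15850 = -0.002587
∂h/∂y = [(-100)·(-0.2) − (-195)·(-0.3)] / 15850 = -0.002429
Flow direction (−∇h) has components (+0.002587 E, +0.002429 N).
Azimuth = atan2(E, N) = atan2(+0.002587, +0.002429) = 46.8° ≈ 047°.

047°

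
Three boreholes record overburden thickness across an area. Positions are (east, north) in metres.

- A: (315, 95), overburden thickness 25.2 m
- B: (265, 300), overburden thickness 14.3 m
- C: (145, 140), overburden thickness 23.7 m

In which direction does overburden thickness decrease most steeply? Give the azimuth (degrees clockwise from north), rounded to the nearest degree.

Differences from A: to B (Δx, Δy, Δh) = (-50, 205, -10.9); to C = (-170, 45, -1.5).
Determinant of the coordinate differences = (-50)·45 − (-170)·205 = 32600.
∂d/∂x = [(-10.9)·45 − (-1.5)·205] / 32600 = -0.005613
∂d/∂y = [(-50)·(-1.5) − (-170)·(-10.9)] / 32600 = -0.05454
Steepest decrease is along −∇f: components (+0.005613 E, +0.05454 N).
Azimuth = atan2(+0.005613, +0.05454) = 5.9° ≈ 006°.

006°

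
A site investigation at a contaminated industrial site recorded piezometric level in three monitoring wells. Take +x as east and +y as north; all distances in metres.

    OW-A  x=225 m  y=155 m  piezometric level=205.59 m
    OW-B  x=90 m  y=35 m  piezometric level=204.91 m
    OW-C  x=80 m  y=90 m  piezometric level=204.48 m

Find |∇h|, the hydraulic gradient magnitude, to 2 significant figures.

0.012

Taking OW-A as reference: OW-B−OW-A = (-135, -120, -0.68); OW-C−OW-A = (-145, -65, -1.11).
Solve a·Δx + b·Δy = Δh: det = (-135)·(-65) − (-145)·(-120) = -8625.
∂h/∂x = [(-0.68)·(-65) − (-1.11)·(-120)] / -8625 = +0.01032
∂h/∂y = [(-135)·(-1.11) − (-145)·(-0.68)] / -8625 = -0.005942
|∇h| = √(0.01032² + -0.005942²) = 0.01191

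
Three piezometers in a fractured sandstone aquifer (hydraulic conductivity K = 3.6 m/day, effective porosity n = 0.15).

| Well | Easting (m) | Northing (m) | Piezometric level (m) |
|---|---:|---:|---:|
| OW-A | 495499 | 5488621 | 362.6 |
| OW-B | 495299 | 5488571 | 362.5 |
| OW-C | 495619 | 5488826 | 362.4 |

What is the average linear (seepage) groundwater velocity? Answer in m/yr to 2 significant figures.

Taking OW-A as reference: OW-B−OW-A = (-200, -50, -0.1); OW-C−OW-A = (120, 205, -0.2).
Determinant of the coordinate differences = (-200)·205 − 120·(-50) = -35000.
∂h/∂x = [(-0.1)·205 − (-0.2)·(-50)] / -35000 = +0.0008714
∂h/∂y = [(-200)·(-0.2) − 120·(-0.1)] / -35000 = -0.001486
|∇h| = √(0.0008714² + -0.001486²) = 0.001723
Seepage velocity v = K·i/n = 3.6 × 0.001723 / 0.15 = 0.04135 m/day = 15.1 m/yr.

15 m/yr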